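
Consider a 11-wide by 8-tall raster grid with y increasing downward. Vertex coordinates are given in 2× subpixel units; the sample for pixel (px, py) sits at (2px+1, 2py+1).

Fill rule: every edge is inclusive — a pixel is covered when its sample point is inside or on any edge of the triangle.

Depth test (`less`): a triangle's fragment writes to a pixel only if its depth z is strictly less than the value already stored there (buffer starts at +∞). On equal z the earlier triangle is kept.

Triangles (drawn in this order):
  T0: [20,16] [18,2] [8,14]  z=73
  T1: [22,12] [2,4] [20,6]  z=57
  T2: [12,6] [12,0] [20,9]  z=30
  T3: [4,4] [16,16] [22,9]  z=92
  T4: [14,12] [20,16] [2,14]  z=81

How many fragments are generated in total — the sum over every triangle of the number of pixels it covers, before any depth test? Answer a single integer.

T0:
  2·area = 164  (B↔C swapped to make it positive)
  edge (20, 16)→(8, 14): d=(-12,-2) inclusive
  edge (8, 14)→(18, 2): d=(10,-12) inclusive
  edge (18, 2)→(20, 16): d=(2,14) inclusive
    (8,2)@(17, 5): e=[126,18,20] → #
    (9,2)@(19, 5): e=[130,42,-8] → ·
    (7,3)@(15, 7): e=[98,14,52] → #
    (9,3)@(19, 7): e=[106,62,-4] → ·
    (6,4)@(13, 9): e=[70,10,84] → #
    (9,4)@(19, 9): e=[82,82,0] → #  [on edge]
    (10,4)@(21, 9): e=[86,106,-28] → ·
    (5,5)@(11, 11): e=[42,6,116] → #
    (10,5)@(21, 11): e=[62,126,-24] → ·
    (4,6)@(9, 13): e=[14,2,148] → #
    (10,6)@(21, 13): e=[38,146,-20] → ·
    (4,7)@(9, 15): e=[-10,22,152] → ·
  covered (21 px):
    · · · · · · · · · · ·
    · · · · · · · · · · ·
    · · · · · · · · # · ·
    · · · · · · · # # · ·
    · · · · · · # # # # ·
    · · · · · # # # # # ·
    · · · · # # # # # # ·
    · · · · · · · # # # ·
T1:
  2·area = 104
  edge (22, 12)→(2, 4): d=(-20,-8) inclusive
  edge (2, 4)→(20, 6): d=(18,2) inclusive
  edge (20, 6)→(22, 12): d=(2,6) inclusive
    (9,1)@(19, 3): e=[156,-52,0] → ·  [on edge]
    (2,2)@(5, 5): e=[4,12,88] → #
    (3,2)@(7, 5): e=[20,8,76] → #
    (4,2)@(9, 5): e=[36,4,64] → #
    (5,2)@(11, 5): e=[52,0,52] → #  [on edge]
    (6,2)@(13, 5): e=[68,-4,40] → ·
    (2,3)@(5, 7): e=[-36,48,92] → ·
    (3,3)@(7, 7): e=[-20,44,80] → ·
    (4,3)@(9, 7): e=[-4,40,68] → ·
    (5,3)@(11, 7): e=[12,36,56] → #
    (6,3)@(13, 7): e=[28,32,44] → #
    (7,3)@(15, 7): e=[44,28,32] → #
    (10,4)@(21, 9): e=[52,52,0] → #  [on edge]
  covered (14 px):
    · · · · · · · · · · ·
    · · · · · · · · · · ·
    · · # # # # · · · · ·
    · · · · · # # # # # ·
    · · · · · · · # # # #
    · · · · · · · · · · #
    · · · · · · · · · · ·
    · · · · · · · · · · ·
T2:
  2·area = 48
  edge (12, 6)→(12, 0): d=(0,-6) inclusive
  edge (12, 0)→(20, 9): d=(8,9) inclusive
  edge (20, 9)→(12, 6): d=(-8,-3) inclusive
    (6,1)@(13, 3): e=[6,15,27] → #
    (7,1)@(15, 3): e=[18,-3,33] → ·
    (6,2)@(13, 5): e=[6,31,11] → #
    (7,2)@(15, 5): e=[18,13,17] → #
    (8,2)@(17, 5): e=[30,-5,23] → ·
    (6,3)@(13, 7): e=[6,47,-5] → ·
    (7,3)@(15, 7): e=[18,29,1] → #
    (8,3)@(17, 7): e=[30,11,7] → #
    (9,3)@(19, 7): e=[42,-7,13] → ·
    (7,4)@(15, 9): e=[18,45,-15] → ·
    (8,4)@(17, 9): e=[30,27,-9] → ·
  covered (5 px):
    · · · · · · · · · · ·
    · · · · · · # · · · ·
    · · · · · · # # · · ·
    · · · · · · · # # · ·
    · · · · · · · · · · ·
    · · · · · · · · · · ·
    · · · · · · · · · · ·
    · · · · · · · · · · ·
T3:
  2·area = 156  (B↔C swapped to make it positive)
  edge (4, 4)→(22, 9): d=(18,5) inclusive
  edge (22, 9)→(16, 16): d=(-6,7) inclusive
  edge (16, 16)→(4, 4): d=(-12,-12) inclusive
    (0,0)@(1, 1): e=[-39,195,0] → ·  [on edge]
    (1,1)@(3, 3): e=[-13,169,0] → ·  [on edge]
    (2,2)@(5, 5): e=[13,143,0] → #  [on edge]
    (3,2)@(7, 5): e=[3,129,24] → #
    (4,2)@(9, 5): e=[-7,115,48] → ·
    (2,3)@(5, 7): e=[49,131,-24] → ·
    (3,3)@(7, 7): e=[39,117,0] → #  [on edge]
    (4,3)@(9, 7): e=[29,103,24] → #
    (5,3)@(11, 7): e=[19,89,48] → #
    (6,3)@(13, 7): e=[9,75,72] → #
    (7,3)@(15, 7): e=[-1,61,96] → ·
    (3,4)@(7, 9): e=[75,105,-24] → ·
    (4,4)@(9, 9): e=[65,91,0] → #  [on edge]
    (5,5)@(11, 11): e=[91,65,0] → #  [on edge]
    (6,6)@(13, 13): e=[117,39,0] → #  [on edge]
    (7,7)@(15, 15): e=[143,13,0] → #  [on edge]
  covered (22 px):
    · · · · · · · · · · ·
    · · · · · · · · · · ·
    · · # # · · · · · · ·
    · · · # # # # · · · ·
    · · · · # # # # # # #
    · · · · · # # # # # ·
    · · · · · · # # # · ·
    · · · · · · · # · · ·
T4:
  2·area = 60
  edge (14, 12)→(20, 16): d=(6,4) inclusive
  edge (20, 16)→(2, 14): d=(-18,-2) inclusive
  edge (2, 14)→(14, 12): d=(12,-2) inclusive
    (4,6)@(9, 13): e=[26,32,2] → #
    (5,6)@(11, 13): e=[18,36,6] → #
    (6,6)@(13, 13): e=[10,40,10] → #
    (7,6)@(15, 13): e=[2,44,14] → #
    (8,6)@(17, 13): e=[-6,48,18] → ·
    (4,7)@(9, 15): e=[38,-4,26] → ·
    (5,7)@(11, 15): e=[30,0,30] → #  [on edge]
    (8,7)@(17, 15): e=[6,12,42] → #
    (9,7)@(19, 15): e=[-2,16,46] → ·
  covered (8 px):
    · · · · · · · · · · ·
    · · · · · · · · · · ·
    · · · · · · · · · · ·
    · · · · · · · · · · ·
    · · · · · · · · · · ·
    · · · · · · · · · · ·
    · · · · # # # # · · ·
    · · · · · # # # # · ·

Answer: 70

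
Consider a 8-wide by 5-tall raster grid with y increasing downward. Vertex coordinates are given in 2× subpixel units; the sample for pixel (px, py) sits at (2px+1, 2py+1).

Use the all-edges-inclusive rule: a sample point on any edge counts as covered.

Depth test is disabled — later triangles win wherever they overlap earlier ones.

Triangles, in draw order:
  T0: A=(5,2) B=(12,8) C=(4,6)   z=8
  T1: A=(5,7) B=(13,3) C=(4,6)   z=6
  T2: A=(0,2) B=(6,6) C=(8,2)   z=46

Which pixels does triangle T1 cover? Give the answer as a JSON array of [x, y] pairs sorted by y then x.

T0:
  2·area = 34
  edge (5, 2)→(12, 8): d=(7,6) inclusive
  edge (12, 8)→(4, 6): d=(-8,-2) inclusive
  edge (4, 6)→(5, 2): d=(1,-4) inclusive
    (2,1)@(5, 3): e=[7,26,1] → X
    (3,1)@(7, 3): e=[-5,30,9] → .
    (2,2)@(5, 5): e=[21,10,3] → X
    (3,2)@(7, 5): e=[9,14,11] → X
    (4,2)@(9, 5): e=[-3,18,19] → .
    (2,3)@(5, 7): e=[35,-6,5] → .
    (3,3)@(7, 7): e=[23,-2,13] → .
    (4,3)@(9, 7): e=[11,2,21] → X
    (5,3)@(11, 7): e=[-1,6,29] → .
    (4,4)@(9, 9): e=[25,-14,23] → .
  covered (4 px):
    . . . . . . . .
    . . X . . . . .
    . . X X . . . .
    . . . . X . . .
    . . . . . . . .
T1:
  2·area = 12  (B↔C swapped to make it positive)
  edge (5, 7)→(4, 6): d=(-1,-1) inclusive
  edge (4, 6)→(13, 3): d=(9,-3) inclusive
  edge (13, 3)→(5, 7): d=(-8,4) inclusive
    (0,1)@(1, 3): e=[0,-36,48] → .  [on edge]
    (6,1)@(13, 3): e=[12,0,0] → X  [on edge]
    (7,1)@(15, 3): e=[14,6,-8] → .
    (1,2)@(3, 5): e=[0,-12,24] → .  [on edge]
    (3,2)@(7, 5): e=[4,0,8] → X  [on edge]
    (4,2)@(9, 5): e=[6,6,0] → X  [on edge]
    (5,2)@(11, 5): e=[8,12,-8] → .
    (6,2)@(13, 5): e=[10,18,-16] → .
    (0,3)@(1, 7): e=[-4,0,16] → .  [on edge]
    (2,3)@(5, 7): e=[0,12,0] → X  [on edge]
    (3,3)@(7, 7): e=[2,18,-8] → .
    (4,3)@(9, 7): e=[4,24,-16] → .
    (0,4)@(1, 9): e=[-6,18,0] → .  [on edge]
    (3,4)@(7, 9): e=[0,36,-24] → .  [on edge]
  covered (4 px):
    . . . . . . . .
    . . . . . . X .
    . . . X X . . .
    . . X . . . . .
    . . . . . . . .
T2:
  2·area = 32  (B↔C swapped to make it positive)
  edge (0, 2)→(8, 2): d=(8,0) inclusive
  edge (8, 2)→(6, 6): d=(-2,4) inclusive
  edge (6, 6)→(0, 2): d=(-6,-4) inclusive
    (1,1)@(3, 3): e=[8,18,6] → X
    (2,1)@(5, 3): e=[8,10,14] → X
    (3,1)@(7, 3): e=[8,2,22] → X
    (4,1)@(9, 3): e=[8,-6,30] → .
    (1,2)@(3, 5): e=[24,14,-6] → .
    (2,2)@(5, 5): e=[24,6,2] → X
    (3,2)@(7, 5): e=[24,-2,10] → .
    (2,3)@(5, 7): e=[40,2,-10] → .
  covered (4 px):
    . . . . . . . .
    . X X X . . . .
    . . X . . . . .
    . . . . . . . .
    . . . . . . . .

Answer: [[6,1],[3,2],[4,2],[2,3]]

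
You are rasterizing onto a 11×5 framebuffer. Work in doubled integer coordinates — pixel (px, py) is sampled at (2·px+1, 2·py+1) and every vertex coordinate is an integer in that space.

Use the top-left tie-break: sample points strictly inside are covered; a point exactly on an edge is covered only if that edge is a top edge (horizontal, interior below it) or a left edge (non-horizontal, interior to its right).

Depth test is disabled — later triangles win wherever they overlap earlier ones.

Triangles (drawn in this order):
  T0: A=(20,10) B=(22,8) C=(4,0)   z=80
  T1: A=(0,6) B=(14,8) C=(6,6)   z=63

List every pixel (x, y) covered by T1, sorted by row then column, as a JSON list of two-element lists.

T0:
  2·area = 52  (B↔C swapped to make it positive)
  edge (20, 10)→(4, 0): d=(-16,-10) top-left  bias=+0
  edge (4, 0)→(22, 8): d=(18,8) right/bottom  bias=-1
  edge (22, 8)→(20, 10): d=(-2,2) right/bottom  bias=-1
    (4,1)@(9, 3): e=[2,14,36] → #
    (5,1)@(11, 3): e=[22,-2,32] → ·
    (4,2)@(9, 5): e=[-30,50,32] → ·
    (6,2)@(13, 5): e=[10,18,24] → #
    (7,2)@(15, 5): e=[30,2,20] → #
    (8,2)@(17, 5): e=[50,-14,16] → ·
    (6,3)@(13, 7): e=[-22,54,20] → ·
    (7,3)@(15, 7): e=[-2,38,16] → ·
    (8,3)@(17, 7): e=[18,22,12] → #
    (9,3)@(19, 7): e=[38,6,8] → #
    (10,3)@(21, 7): e=[58,-10,4] → ·
    (8,4)@(17, 9): e=[-14,58,8] → ·
    (10,4)@(21, 9): e=[26,26,0] → ·  [on edge]
  covered (6 px):
    · · · · · · · · · · ·
    · · · · # · · · · · ·
    · · · · · · # # · · ·
    · · · · · · · · # # ·
    · · · · · · · · · # ·
T1:
  2·area = 12  (B↔C swapped to make it positive)
  edge (0, 6)→(6, 6): d=(6,0) top-left  bias=+0
  edge (6, 6)→(14, 8): d=(8,2) right/bottom  bias=-1
  edge (14, 8)→(0, 6): d=(-14,-2) top-left  bias=+0
    (3,3)@(7, 7): e=[6,6,0] → #  [on edge]
    (4,3)@(9, 7): e=[6,2,4] → #
    (5,3)@(11, 7): e=[6,-2,8] → ·
    (3,4)@(7, 9): e=[18,22,-28] → ·
    (4,4)@(9, 9): e=[18,18,-24] → ·
    (10,4)@(21, 9): e=[18,-6,0] → ·  [on edge]
  covered (2 px):
    · · · · · · · · · · ·
    · · · · · · · · · · ·
    · · · · · · · · · · ·
    · · · # # · · · · · ·
    · · · · · · · · · · ·

Final: [[3,3],[4,3]]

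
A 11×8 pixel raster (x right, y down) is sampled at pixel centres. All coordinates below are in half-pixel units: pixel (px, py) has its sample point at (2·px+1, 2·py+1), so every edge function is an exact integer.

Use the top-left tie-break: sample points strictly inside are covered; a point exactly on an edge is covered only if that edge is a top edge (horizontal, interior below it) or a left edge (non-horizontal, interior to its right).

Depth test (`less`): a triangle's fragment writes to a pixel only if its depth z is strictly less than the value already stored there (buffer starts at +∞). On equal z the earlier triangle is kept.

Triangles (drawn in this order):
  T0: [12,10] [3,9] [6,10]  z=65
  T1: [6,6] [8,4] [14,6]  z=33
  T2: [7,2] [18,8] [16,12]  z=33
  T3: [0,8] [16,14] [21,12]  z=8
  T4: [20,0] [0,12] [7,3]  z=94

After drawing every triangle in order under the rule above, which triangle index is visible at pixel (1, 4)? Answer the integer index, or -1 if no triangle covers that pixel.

T0:
  2·area = 6  (B↔C swapped to make it positive)
  edge (12, 10)→(6, 10): d=(-6,0) right/bottom  bias=-1
  edge (6, 10)→(3, 9): d=(-3,-1) top-left  bias=+0
  edge (3, 9)→(12, 10): d=(9,1) right/bottom  bias=-1
    (1,4)@(3, 9): e=[6,0,0] → .  [on edge]
    (4,5)@(9, 11): e=[-6,0,12] → .  [on edge]
    (10,5)@(21, 11): e=[-6,12,0] → .  [on edge]
    (7,6)@(15, 13): e=[-18,0,24] → .  [on edge]
    (10,7)@(21, 15): e=[-30,0,36] → .  [on edge]
  covered (0 px):
    . . . . . . . . . . .
    . . . . . . . . . . .
    . . . . . . . . . . .
    . . . . . . . . . . .
    . . . . . . . . . . .
    . . . . . . . . . . .
    . . . . . . . . . . .
    . . . . . . . . . . .
T1:
  2·area = 16
  edge (6, 6)→(8, 4): d=(2,-2) top-left  bias=+0
  edge (8, 4)→(14, 6): d=(6,2) right/bottom  bias=-1
  edge (14, 6)→(6, 6): d=(-8,0) right/bottom  bias=-1
    (5,0)@(11, 1): e=[0,-24,40] → .  [on edge]
    (2,1)@(5, 3): e=[-8,0,24] → .  [on edge]
    (4,1)@(9, 3): e=[0,-8,24] → .  [on edge]
    (3,2)@(7, 5): e=[0,8,8] → X  [on edge]
    (4,2)@(9, 5): e=[4,4,8] → X
    (5,2)@(11, 5): e=[8,0,8] → .  [on edge]
    (2,3)@(5, 7): e=[0,24,-8] → .  [on edge]
    (3,3)@(7, 7): e=[4,20,-8] → .
    (4,3)@(9, 7): e=[8,16,-8] → .
    (8,3)@(17, 7): e=[24,0,-8] → .  [on edge]
    (1,4)@(3, 9): e=[0,40,-24] → .  [on edge]
    (0,5)@(1, 11): e=[0,56,-40] → .  [on edge]
  covered (2 px):
    . . . . . . . . . . .
    . . . . . . . . . . .
    . . . X X . . . . . .
    . . . . . . . . . . .
    . . . . . . . . . . .
    . . . . . . . . . . .
    . . . . . . . . . . .
    . . . . . . . . . . .
T2:
  2·area = 56
  edge (7, 2)→(18, 8): d=(11,6) right/bottom  bias=-1
  edge (18, 8)→(16, 12): d=(-2,4) right/bottom  bias=-1
  edge (16, 12)→(7, 2): d=(-9,-10) top-left  bias=+0
    (5,2)@(11, 5): e=[9,34,13] → X
    (6,2)@(13, 5): e=[-3,26,33] → .
    (5,3)@(11, 7): e=[31,30,-5] → .
    (6,3)@(13, 7): e=[19,22,15] → X
    (7,3)@(15, 7): e=[7,14,35] → X
    (8,3)@(17, 7): e=[-5,6,55] → .
    (6,4)@(13, 9): e=[41,18,-3] → .
    (7,4)@(15, 9): e=[29,10,17] → X
    (8,4)@(17, 9): e=[17,2,37] → X
    (9,4)@(19, 9): e=[5,-6,57] → .
    (7,5)@(15, 11): e=[51,6,-1] → .
    (8,5)@(17, 11): e=[39,-2,19] → .
  covered (5 px):
    . . . . . . . . . . .
    . . . . . . . . . . .
    . . . . . X . . . . .
    . . . . . . X X . . .
    . . . . . . . X X . .
    . . . . . . . . . . .
    . . . . . . . . . . .
    . . . . . . . . . . .
T3:
  2·area = 62  (B↔C swapped to make it positive)
  edge (0, 8)→(21, 12): d=(21,4) right/bottom  bias=-1
  edge (21, 12)→(16, 14): d=(-5,2) right/bottom  bias=-1
  edge (16, 14)→(0, 8): d=(-16,-6) top-left  bias=+0
    (1,4)@(3, 9): e=[9,51,2] → X
    (2,4)@(5, 9): e=[1,47,14] → X
    (3,4)@(7, 9): e=[-7,43,26] → .
    (1,5)@(3, 11): e=[51,41,-30] → .
    (2,5)@(5, 11): e=[43,37,-18] → .
    (4,5)@(9, 11): e=[27,29,6] → X
    (5,5)@(11, 11): e=[19,25,18] → X
    (6,5)@(13, 11): e=[11,21,30] → X
    (7,5)@(15, 11): e=[3,17,42] → X
    (8,5)@(17, 11): e=[-5,13,54] → .
    (4,6)@(9, 13): e=[69,19,-26] → .
    (5,6)@(11, 13): e=[61,15,-14] → .
  covered (8 px):
    . . . . . . . . . . .
    . . . . . . . . . . .
    . . . . . . . . . . .
    . . . . . . . . . . .
    . X X . . . . . . . .
    . . . . X X X X . . .
    . . . . . . . X X . .
    . . . . . . . . . . .
T4:
  2·area = 96
  edge (20, 0)→(0, 12): d=(-20,12) right/bottom  bias=-1
  edge (0, 12)→(7, 3): d=(7,-9) top-left  bias=+0
  edge (7, 3)→(20, 0): d=(13,-3) top-left  bias=+0
    (8,0)@(17, 1): e=[16,76,4] → X
    (9,0)@(19, 1): e=[-8,94,10] → .
    (3,1)@(7, 3): e=[96,0,0] → X  [on edge]
    (4,1)@(9, 3): e=[72,18,6] → X
    (5,1)@(11, 3): e=[48,36,12] → X
    (6,1)@(13, 3): e=[24,54,18] → X
    (7,1)@(15, 3): e=[0,72,24] → .  [on edge]
    (8,1)@(17, 3): e=[-24,90,30] → .
    (3,2)@(7, 5): e=[56,14,26] → X
    (6,2)@(13, 5): e=[-16,68,44] → .
    (2,3)@(5, 7): e=[40,10,46] → X
    (4,3)@(9, 7): e=[-8,46,58] → .
    (2,4)@(5, 9): e=[0,24,72] → .  [on edge]
  covered (12 px):
    . . . . . . . . X . .
    . . . X X X X . . . .
    . . . X X X . . . . .
    . . X X . . . . . . .
    . X . . . . . . . . .
    X . . . . . . . . . .
    . . . . . . . . . . .
    . . . . . . . . . . .

Z-buffer (winner per pixel, '.' = empty):
  . . . . . . . . 4 . .
  . . . 4 4 4 4 . . . .
  . . . 1 1 2 . . . . .
  . . 4 4 . . 2 2 . . .
  . 3 3 . . . . 2 2 . .
  4 . . . 3 3 3 3 . . .
  . . . . . . . 3 3 . .
  . . . . . . . . . . .

Answer: 3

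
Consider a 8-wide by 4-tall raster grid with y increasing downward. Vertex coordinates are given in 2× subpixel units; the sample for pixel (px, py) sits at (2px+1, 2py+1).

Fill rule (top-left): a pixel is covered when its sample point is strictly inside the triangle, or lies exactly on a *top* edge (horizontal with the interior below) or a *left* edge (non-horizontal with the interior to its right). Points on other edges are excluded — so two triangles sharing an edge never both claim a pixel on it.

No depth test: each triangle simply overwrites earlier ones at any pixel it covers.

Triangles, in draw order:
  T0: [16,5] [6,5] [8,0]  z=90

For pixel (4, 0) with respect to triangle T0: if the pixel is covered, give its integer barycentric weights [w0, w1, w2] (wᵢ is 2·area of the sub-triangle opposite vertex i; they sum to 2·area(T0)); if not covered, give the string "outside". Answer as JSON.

T0:
  2·area = 50
  edge (16, 5)→(6, 5): d=(-10,0) right/bottom  bias=-1
  edge (6, 5)→(8, 0): d=(2,-5) top-left  bias=+0
  edge (8, 0)→(16, 5): d=(8,5) right/bottom  bias=-1
    (4,0)@(9, 1): e=[40,7,3] → #
    (5,0)@(11, 1): e=[40,17,-7] → ·
    (3,1)@(7, 3): e=[20,1,29] → #
    (5,1)@(11, 3): e=[20,21,9] → #
    (6,1)@(13, 3): e=[20,31,-1] → ·
    (0,2)@(1, 5): e=[0,-25,75] → ·  [on edge]
    (1,2)@(3, 5): e=[0,-15,65] → ·  [on edge]
    (2,2)@(5, 5): e=[0,-5,55] → ·  [on edge]
    (3,2)@(7, 5): e=[0,5,45] → ·  [on edge]
    (4,2)@(9, 5): e=[0,15,35] → ·  [on edge]
    (5,2)@(11, 5): e=[0,25,25] → ·  [on edge]
    (6,2)@(13, 5): e=[0,35,15] → ·  [on edge]
    (7,2)@(15, 5): e=[0,45,5] → ·  [on edge]
  covered (4 px):
    · · · · # · · ·
    · · · # # # · ·
    · · · · · · · ·
    · · · · · · · ·

Result: [7,3,40]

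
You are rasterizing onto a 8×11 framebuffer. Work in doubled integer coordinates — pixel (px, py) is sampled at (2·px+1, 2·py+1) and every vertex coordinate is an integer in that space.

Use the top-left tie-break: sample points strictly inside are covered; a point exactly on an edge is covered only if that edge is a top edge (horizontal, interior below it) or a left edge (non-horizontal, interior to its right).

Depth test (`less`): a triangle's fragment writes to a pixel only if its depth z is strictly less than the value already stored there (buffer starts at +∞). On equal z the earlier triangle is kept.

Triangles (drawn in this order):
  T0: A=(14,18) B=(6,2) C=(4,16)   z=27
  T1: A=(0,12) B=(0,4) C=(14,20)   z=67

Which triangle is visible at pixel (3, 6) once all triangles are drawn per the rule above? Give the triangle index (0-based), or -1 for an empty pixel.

T0:
  2·area = 144  (B↔C swapped to make it positive)
  edge (14, 18)→(4, 16): d=(-10,-2) top-left  bias=+0
  edge (4, 16)→(6, 2): d=(2,-14) top-left  bias=+0
  edge (6, 2)→(14, 18): d=(8,16) right/bottom  bias=-1
    (3,2)@(7, 5): e=[116,20,8] → █
    (4,2)@(9, 5): e=[120,48,-24] → ·
    (3,3)@(7, 7): e=[96,24,24] → █
    (4,3)@(9, 7): e=[100,52,-8] → ·
    (2,4)@(5, 9): e=[72,0,72] → █  [on edge]
    (4,4)@(9, 9): e=[80,56,8] → █
    (5,4)@(11, 9): e=[84,84,-24] → ·
    (2,5)@(5, 11): e=[52,4,88] → █
    (5,5)@(11, 11): e=[64,88,-8] → ·
    (2,6)@(5, 13): e=[32,8,104] → █
    (5,6)@(11, 13): e=[44,92,8] → █
    (6,6)@(13, 13): e=[48,120,-24] → ·
    (4,8)@(9, 17): e=[0,72,72] → █  [on edge]
  covered (19 px):
    · · · · · · · ·
    · · · · · · · ·
    · · · █ · · · ·
    · · · █ · · · ·
    · · █ █ █ · · ·
    · · █ █ █ · · ·
    · · █ █ █ █ · ·
    · · █ █ █ █ · ·
    · · · · █ █ █ ·
    · · · · · · · ·
    · · · · · · · ·
T1:
  2·area = 112
  edge (0, 12)→(0, 4): d=(0,-8) top-left  bias=+0
  edge (0, 4)→(14, 20): d=(14,16) right/bottom  bias=-1
  edge (14, 20)→(0, 12): d=(-14,-8) top-left  bias=+0
    (0,3)@(1, 7): e=[8,26,78] → █
    (1,3)@(3, 7): e=[24,-6,94] → ·
    (0,4)@(1, 9): e=[8,54,50] → █
    (1,4)@(3, 9): e=[24,22,66] → █
    (2,4)@(5, 9): e=[40,-10,82] → ·
    (0,5)@(1, 11): e=[8,82,22] → █
    (2,5)@(5, 11): e=[40,18,54] → █
    (3,5)@(7, 11): e=[56,-14,70] → ·
    (0,6)@(1, 13): e=[8,110,-6] → ·
    (1,6)@(3, 13): e=[24,78,10] → █
    (3,6)@(7, 13): e=[56,14,42] → █
    (4,6)@(9, 13): e=[72,-18,58] → ·
  covered (14 px):
    · · · · · · · ·
    · · · · · · · ·
    · · · · · · · ·
    █ · · · · · · ·
    █ █ · · · · · ·
    █ █ █ · · · · ·
    · █ █ █ · · · ·
    · · · █ █ · · ·
    · · · · █ █ · ·
    · · · · · · █ ·
    · · · · · · · ·

Z-buffer (winner per pixel, '.' = empty):
  . . . . . . . .
  . . . . . . . .
  . . . 0 . . . .
  1 . . 0 . . . .
  1 1 0 0 0 . . .
  1 1 0 0 0 . . .
  . 1 0 0 0 0 . .
  . . 0 0 0 0 . .
  . . . . 0 0 0 .
  . . . . . . 1 .
  . . . . . . . .

Result: 0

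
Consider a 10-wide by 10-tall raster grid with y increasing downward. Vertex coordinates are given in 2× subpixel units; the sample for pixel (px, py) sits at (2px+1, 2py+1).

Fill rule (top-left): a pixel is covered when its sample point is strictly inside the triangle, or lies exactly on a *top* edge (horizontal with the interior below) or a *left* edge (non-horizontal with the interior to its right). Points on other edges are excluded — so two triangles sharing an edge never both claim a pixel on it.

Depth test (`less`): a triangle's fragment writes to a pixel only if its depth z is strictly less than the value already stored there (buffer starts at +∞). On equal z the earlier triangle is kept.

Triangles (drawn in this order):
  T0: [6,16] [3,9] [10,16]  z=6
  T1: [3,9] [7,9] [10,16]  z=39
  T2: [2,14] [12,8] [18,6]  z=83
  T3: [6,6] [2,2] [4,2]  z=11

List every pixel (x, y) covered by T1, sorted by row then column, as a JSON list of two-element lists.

T0:
  2·area = 28
  edge (6, 16)→(3, 9): d=(-3,-7) top-left  bias=+0
  edge (3, 9)→(10, 16): d=(7,7) right/bottom  bias=-1
  edge (10, 16)→(6, 16): d=(-4,0) right/bottom  bias=-1
    (0,3)@(1, 7): e=[-8,0,36] → ·  [on edge]
    (1,4)@(3, 9): e=[0,0,28] → ·  [on edge]
    (2,5)@(5, 11): e=[8,0,20] → ·  [on edge]
    (2,6)@(5, 13): e=[2,14,12] → █
    (3,6)@(7, 13): e=[16,0,12] → ·  [on edge]
    (2,7)@(5, 15): e=[-4,28,4] → ·
    (3,7)@(7, 15): e=[10,14,4] → █
    (4,7)@(9, 15): e=[24,0,4] → ·  [on edge]
    (3,8)@(7, 17): e=[4,28,-4] → ·
    (5,8)@(11, 17): e=[32,0,-4] → ·  [on edge]
    (6,9)@(13, 19): e=[40,0,-12] → ·  [on edge]
  covered (2 px):
    · · · · · · · · · ·
    · · · · · · · · · ·
    · · · · · · · · · ·
    · · · · · · · · · ·
    · · · · · · · · · ·
    · · · · · · · · · ·
    · · █ · · · · · · ·
    · · · █ · · · · · ·
    · · · · · · · · · ·
    · · · · · · · · · ·
T1:
  2·area = 28
  edge (3, 9)→(7, 9): d=(4,0) top-left  bias=+0
  edge (7, 9)→(10, 16): d=(3,7) right/bottom  bias=-1
  edge (10, 16)→(3, 9): d=(-7,-7) top-left  bias=+0
    (0,3)@(1, 7): e=[-8,36,0] → ·  [on edge]
    (0,4)@(1, 9): e=[0,42,-14] → ·  [on edge]
    (1,4)@(3, 9): e=[0,28,0] → █  [on edge]
    (2,4)@(5, 9): e=[0,14,14] → █  [on edge]
    (3,4)@(7, 9): e=[0,0,28] → ·  [on edge]
    (4,4)@(9, 9): e=[0,-14,42] → ·  [on edge]
    (5,4)@(11, 9): e=[0,-28,56] → ·  [on edge]
    (6,4)@(13, 9): e=[0,-42,70] → ·  [on edge]
    (7,4)@(15, 9): e=[0,-56,84] → ·  [on edge]
    (8,4)@(17, 9): e=[0,-70,98] → ·  [on edge]
    (9,4)@(19, 9): e=[0,-84,112] → ·  [on edge]
    (1,5)@(3, 11): e=[8,34,-14] → ·
    (2,5)@(5, 11): e=[8,20,0] → █  [on edge]
    (3,6)@(7, 13): e=[16,12,0] → █  [on edge]
    (4,7)@(9, 15): e=[24,4,0] → █  [on edge]
    (5,8)@(11, 17): e=[32,-4,0] → ·  [on edge]
    (6,9)@(13, 19): e=[40,-12,0] → ·  [on edge]
  covered (6 px):
    · · · · · · · · · ·
    · · · · · · · · · ·
    · · · · · · · · · ·
    · · · · · · · · · ·
    · █ █ · · · · · · ·
    · · █ █ · · · · · ·
    · · · █ · · · · · ·
    · · · · █ · · · · ·
    · · · · · · · · · ·
    · · · · · · · · · ·
T2:
  2·area = 16
  edge (2, 14)→(12, 8): d=(10,-6) top-left  bias=+0
  edge (12, 8)→(18, 6): d=(6,-2) top-left  bias=+0
  edge (18, 6)→(2, 14): d=(-16,8) right/bottom  bias=-1
    (8,2)@(17, 5): e=[0,-8,24] → ·  [on edge]
    (7,3)@(15, 7): e=[8,0,8] → █  [on edge]
    (8,3)@(17, 7): e=[20,4,-8] → ·
    (4,4)@(9, 9): e=[-8,0,24] → ·  [on edge]
    (5,4)@(11, 9): e=[4,4,8] → █
    (6,4)@(13, 9): e=[16,8,-8] → ·
    (7,4)@(15, 9): e=[28,12,-24] → ·
    (1,5)@(3, 11): e=[-24,0,40] → ·  [on edge]
    (3,5)@(7, 11): e=[0,8,8] → █  [on edge]
    (4,5)@(9, 11): e=[12,12,-8] → ·
    (5,5)@(11, 11): e=[24,16,-24] → ·
    (3,6)@(7, 13): e=[20,20,-24] → ·
  covered (3 px):
    · · · · · · · · · ·
    · · · · · · · · · ·
    · · · · · · · · · ·
    · · · · · · · █ · ·
    · · · · · █ · · · ·
    · · · █ · · · · · ·
    · · · · · · · · · ·
    · · · · · · · · · ·
    · · · · · · · · · ·
    · · · · · · · · · ·
T3:
  2·area = 8
  edge (6, 6)→(2, 2): d=(-4,-4) top-left  bias=+0
  edge (2, 2)→(4, 2): d=(2,0) top-left  bias=+0
  edge (4, 2)→(6, 6): d=(2,4) right/bottom  bias=-1
    (0,0)@(1, 1): e=[0,-2,10] → ·  [on edge]
    (1,1)@(3, 3): e=[0,2,6] → █  [on edge]
    (2,1)@(5, 3): e=[8,2,-2] → ·
    (1,2)@(3, 5): e=[-8,6,10] → ·
    (2,2)@(5, 5): e=[0,6,2] → █  [on edge]
    (3,2)@(7, 5): e=[8,6,-6] → ·
    (2,3)@(5, 7): e=[-8,10,6] → ·
    (3,3)@(7, 7): e=[0,10,-2] → ·  [on edge]
    (4,4)@(9, 9): e=[0,14,-6] → ·  [on edge]
    (5,5)@(11, 11): e=[0,18,-10] → ·  [on edge]
    (6,6)@(13, 13): e=[0,22,-14] → ·  [on edge]
    (7,7)@(15, 15): e=[0,26,-18] → ·  [on edge]
    (8,8)@(17, 17): e=[0,30,-22] → ·  [on edge]
    (9,9)@(19, 19): e=[0,34,-26] → ·  [on edge]
  covered (2 px):
    · · · · · · · · · ·
    · █ · · · · · · · ·
    · · █ · · · · · · ·
    · · · · · · · · · ·
    · · · · · · · · · ·
    · · · · · · · · · ·
    · · · · · · · · · ·
    · · · · · · · · · ·
    · · · · · · · · · ·
    · · · · · · · · · ·

Final: [[1,4],[2,4],[2,5],[3,5],[3,6],[4,7]]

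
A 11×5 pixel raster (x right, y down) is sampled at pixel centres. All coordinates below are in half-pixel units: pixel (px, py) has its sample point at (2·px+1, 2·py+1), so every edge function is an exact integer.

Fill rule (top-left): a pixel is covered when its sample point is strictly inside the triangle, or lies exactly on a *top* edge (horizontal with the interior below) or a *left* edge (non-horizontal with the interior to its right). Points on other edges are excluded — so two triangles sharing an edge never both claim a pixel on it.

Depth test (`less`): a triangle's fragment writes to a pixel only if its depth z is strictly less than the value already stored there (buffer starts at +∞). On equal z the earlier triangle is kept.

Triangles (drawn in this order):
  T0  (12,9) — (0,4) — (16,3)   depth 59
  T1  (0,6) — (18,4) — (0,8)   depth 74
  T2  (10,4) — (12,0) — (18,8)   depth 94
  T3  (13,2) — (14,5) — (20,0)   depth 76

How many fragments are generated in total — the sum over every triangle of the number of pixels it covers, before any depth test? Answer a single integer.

T0:
  2·area = 92
  edge (12, 9)→(0, 4): d=(-12,-5) top-left  bias=+0
  edge (0, 4)→(16, 3): d=(16,-1) top-left  bias=+0
  edge (16, 3)→(12, 9): d=(-4,6) right/bottom  bias=-1
    (1,2)@(3, 5): e=[3,19,70] → #
    (2,2)@(5, 5): e=[13,21,58] → #
    (3,2)@(7, 5): e=[23,23,46] → #
    (4,2)@(9, 5): e=[33,25,34] → #
    (5,2)@(11, 5): e=[43,27,22] → #
    (6,2)@(13, 5): e=[53,29,10] → #
    (7,2)@(15, 5): e=[63,31,-2] → ·
    (1,3)@(3, 7): e=[-21,51,62] → ·
    (2,3)@(5, 7): e=[-11,53,50] → ·
    (3,3)@(7, 7): e=[-1,55,38] → ·
    (4,3)@(9, 7): e=[9,57,26] → #
    (7,3)@(15, 7): e=[39,63,-10] → ·
  covered (9 px):
    · · · · · · · · · · ·
    · · · · · · · · · · ·
    · # # # # # # · · · ·
    · · · · # # # · · · ·
    · · · · · · · · · · ·
T1:
  2·area = 36
  edge (0, 6)→(18, 4): d=(18,-2) top-left  bias=+0
  edge (18, 4)→(0, 8): d=(-18,4) right/bottom  bias=-1
  edge (0, 8)→(0, 6): d=(0,-2) top-left  bias=+0
    (4,2)@(9, 5): e=[0,18,18] → #  [on edge]
    (5,2)@(11, 5): e=[4,10,22] → #
    (6,2)@(13, 5): e=[8,2,26] → #
    (7,2)@(15, 5): e=[12,-6,30] → ·
    (0,3)@(1, 7): e=[20,14,2] → #
    (1,3)@(3, 7): e=[24,6,6] → #
    (2,3)@(5, 7): e=[28,-2,10] → ·
    (4,3)@(9, 7): e=[36,-18,18] → ·
    (5,3)@(11, 7): e=[40,-26,22] → ·
    (6,3)@(13, 7): e=[44,-34,26] → ·
    (0,4)@(1, 9): e=[56,-22,2] → ·
    (1,4)@(3, 9): e=[60,-30,6] → ·
  covered (5 px):
    · · · · · · · · · · ·
    · · · · · · · · · · ·
    · · · · # # # · · · ·
    # # · · · · · · · · ·
    · · · · · · · · · · ·
T2:
  2·area = 40
  edge (10, 4)→(12, 0): d=(2,-4) top-left  bias=+0
  edge (12, 0)→(18, 8): d=(6,8) right/bottom  bias=-1
  edge (18, 8)→(10, 4): d=(-8,-4) top-left  bias=+0
    (5,1)@(11, 3): e=[2,26,12] → #
    (6,1)@(13, 3): e=[10,10,20] → #
    (7,1)@(15, 3): e=[18,-6,28] → ·
    (5,2)@(11, 5): e=[6,38,-4] → ·
    (6,2)@(13, 5): e=[14,22,4] → #
    (7,2)@(15, 5): e=[22,6,12] → #
    (8,2)@(17, 5): e=[30,-10,20] → ·
    (6,3)@(13, 7): e=[18,34,-12] → ·
    (7,3)@(15, 7): e=[26,18,-4] → ·
    (8,3)@(17, 7): e=[34,2,4] → #
    (9,3)@(19, 7): e=[42,-14,12] → ·
    (8,4)@(17, 9): e=[38,14,-12] → ·
  covered (5 px):
    · · · · · · · · · · ·
    · · · · · # # · · · ·
    · · · · · · # # · · ·
    · · · · · · · · # · ·
    · · · · · · · · · · ·
T3:
  2·area = 23  (B↔C swapped to make it positive)
  edge (13, 2)→(20, 0): d=(7,-2) top-left  bias=+0
  edge (20, 0)→(14, 5): d=(-6,5) right/bottom  bias=-1
  edge (14, 5)→(13, 2): d=(-1,-3) top-left  bias=+0
    (8,0)@(17, 1): e=[1,9,13] → #
    (9,0)@(19, 1): e=[5,-1,19] → ·
    (7,1)@(15, 3): e=[11,7,5] → #
    (8,1)@(17, 3): e=[15,-3,11] → ·
    (7,2)@(15, 5): e=[25,-5,3] → ·
  covered (2 px):
    · · · · · · · · # · ·
    · · · · · · · # · · ·
    · · · · · · · · · · ·
    · · · · · · · · · · ·
    · · · · · · · · · · ·

Answer: 21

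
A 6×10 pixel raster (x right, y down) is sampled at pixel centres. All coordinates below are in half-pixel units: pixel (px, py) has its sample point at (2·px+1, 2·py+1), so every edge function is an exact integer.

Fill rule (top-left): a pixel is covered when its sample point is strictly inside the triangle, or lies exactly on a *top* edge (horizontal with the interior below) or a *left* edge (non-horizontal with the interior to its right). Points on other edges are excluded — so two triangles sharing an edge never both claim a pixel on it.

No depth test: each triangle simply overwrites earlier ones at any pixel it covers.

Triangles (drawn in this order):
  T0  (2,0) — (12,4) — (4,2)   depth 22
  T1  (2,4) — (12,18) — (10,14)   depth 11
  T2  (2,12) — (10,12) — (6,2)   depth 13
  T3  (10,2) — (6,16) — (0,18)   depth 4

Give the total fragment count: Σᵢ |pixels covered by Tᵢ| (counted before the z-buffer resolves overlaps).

T0:
  2·area = 12
  edge (2, 0)→(12, 4): d=(10,4) right/bottom  bias=-1
  edge (12, 4)→(4, 2): d=(-8,-2) top-left  bias=+0
  edge (4, 2)→(2, 0): d=(-2,-2) top-left  bias=+0
    (1,0)@(3, 1): e=[6,6,0] → #  [on edge]
    (2,0)@(5, 1): e=[-2,10,4] → ·
    (1,1)@(3, 3): e=[26,-10,-4] → ·
    (2,1)@(5, 3): e=[18,-6,0] → ·  [on edge]
    (4,1)@(9, 3): e=[2,2,8] → #
    (5,1)@(11, 3): e=[-6,6,12] → ·
    (3,2)@(7, 5): e=[30,-18,0] → ·  [on edge]
    (4,2)@(9, 5): e=[22,-14,4] → ·
    (4,3)@(9, 7): e=[42,-30,0] → ·  [on edge]
    (5,4)@(11, 9): e=[54,-42,0] → ·  [on edge]
  covered (2 px):
    · # · · · ·
    · · · · # ·
    · · · · · ·
    · · · · · ·
    · · · · · ·
    · · · · · ·
    · · · · · ·
    · · · · · ·
    · · · · · ·
    · · · · · ·
T1:
  2·area = 12  (B↔C swapped to make it positive)
  edge (2, 4)→(10, 14): d=(8,10) right/bottom  bias=-1
  edge (10, 14)→(12, 18): d=(2,4) right/bottom  bias=-1
  edge (12, 18)→(2, 4): d=(-10,-14) top-left  bias=+0
    (3,5)@(7, 11): e=[6,6,0] → #  [on edge]
    (4,5)@(9, 11): e=[-14,-2,28] → ·
    (3,6)@(7, 13): e=[22,10,-20] → ·
    (4,6)@(9, 13): e=[2,2,8] → #
    (5,6)@(11, 13): e=[-18,-6,36] → ·
    (4,7)@(9, 15): e=[18,6,-12] → ·
  covered (2 px):
    · · · · · ·
    · · · · · ·
    · · · · · ·
    · · · · · ·
    · · · · · ·
    · · · # · ·
    · · · · # ·
    · · · · · ·
    · · · · · ·
    · · · · · ·
T2:
  2·area = 80  (B↔C swapped to make it positive)
  edge (2, 12)→(6, 2): d=(4,-10) top-left  bias=+0
  edge (6, 2)→(10, 12): d=(4,10) right/bottom  bias=-1
  edge (10, 12)→(2, 12): d=(-8,0) right/bottom  bias=-1
    (2,2)@(5, 5): e=[2,22,56] → #
    (3,2)@(7, 5): e=[22,2,56] → #
    (4,2)@(9, 5): e=[42,-18,56] → ·
    (2,3)@(5, 7): e=[10,30,40] → #
    (4,3)@(9, 7): e=[50,-10,40] → ·
    (2,4)@(5, 9): e=[18,38,24] → #
    (4,4)@(9, 9): e=[58,-2,24] → ·
    (1,5)@(3, 11): e=[6,66,8] → #
    (4,5)@(9, 11): e=[66,6,8] → #
    (5,5)@(11, 11): e=[86,-14,8] → ·
    (1,6)@(3, 13): e=[14,74,-8] → ·
    (2,6)@(5, 13): e=[34,54,-8] → ·
  covered (10 px):
    · · · · · ·
    · · · · · ·
    · · # # · ·
    · · # # · ·
    · · # # · ·
    · # # # # ·
    · · · · · ·
    · · · · · ·
    · · · · · ·
    · · · · · ·
T3:
  2·area = 76
  edge (10, 2)→(6, 16): d=(-4,14) right/bottom  bias=-1
  edge (6, 16)→(0, 18): d=(-6,2) right/bottom  bias=-1
  edge (0, 18)→(10, 2): d=(10,-16) top-left  bias=+0
    (4,2)@(9, 5): e=[2,60,14] → #
    (5,2)@(11, 5): e=[-26,56,46] → ·
    (3,3)@(7, 7): e=[22,52,2] → #
    (4,3)@(9, 7): e=[-6,48,34] → ·
    (3,4)@(7, 9): e=[14,40,22] → #
    (4,4)@(9, 9): e=[-14,36,54] → ·
    (2,5)@(5, 11): e=[34,32,10] → #
    (4,5)@(9, 11): e=[-22,24,74] → ·
    (2,6)@(5, 13): e=[26,20,30] → #
    (3,6)@(7, 13): e=[-2,16,62] → ·
    (1,7)@(3, 15): e=[46,12,18] → #
    (3,7)@(7, 15): e=[-10,4,82] → ·
    (4,7)@(9, 15): e=[-38,0,114] → ·  [on edge]
    (1,8)@(3, 17): e=[38,0,38] → ·  [on edge]
  covered (9 px):
    · · · · · ·
    · · · · · ·
    · · · · # ·
    · · · # · ·
    · · · # · ·
    · · # # · ·
    · · # · · ·
    · # # · · ·
    # · · · · ·
    · · · · · ·

Result: 23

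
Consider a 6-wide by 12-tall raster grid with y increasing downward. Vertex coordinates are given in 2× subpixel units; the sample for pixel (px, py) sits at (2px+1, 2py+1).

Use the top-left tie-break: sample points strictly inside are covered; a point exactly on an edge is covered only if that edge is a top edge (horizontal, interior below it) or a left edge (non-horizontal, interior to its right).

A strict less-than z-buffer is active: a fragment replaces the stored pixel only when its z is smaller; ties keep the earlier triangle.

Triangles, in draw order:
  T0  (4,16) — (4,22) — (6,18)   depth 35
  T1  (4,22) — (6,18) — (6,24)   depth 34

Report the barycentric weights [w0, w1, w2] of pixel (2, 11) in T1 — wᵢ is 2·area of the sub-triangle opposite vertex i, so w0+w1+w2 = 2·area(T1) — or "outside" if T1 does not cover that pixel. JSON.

T0:
  2·area = 12  (B↔C swapped to make it positive)
  edge (4, 16)→(6, 18): d=(2,2) right/bottom  bias=-1
  edge (6, 18)→(4, 22): d=(-2,4) right/bottom  bias=-1
  edge (4, 22)→(4, 16): d=(0,-6) top-left  bias=+0
    (0,6)@(1, 13): e=[0,30,-18] → .  [on edge]
    (1,7)@(3, 15): e=[0,18,-6] → .  [on edge]
    (2,8)@(5, 17): e=[0,6,6] → .  [on edge]
    (2,9)@(5, 19): e=[4,2,6] → X
    (3,9)@(7, 19): e=[0,-6,18] → .  [on edge]
    (2,10)@(5, 21): e=[8,-2,6] → .
    (4,10)@(9, 21): e=[0,-18,30] → .  [on edge]
    (5,11)@(11, 23): e=[0,-30,42] → .  [on edge]
  covered (1 px):
    . . . . . .
    . . . . . .
    . . . . . .
    . . . . . .
    . . . . . .
    . . . . . .
    . . . . . .
    . . . . . .
    . . . . . .
    . . X . . .
    . . . . . .
    . . . . . .
T1:
  2·area = 12
  edge (4, 22)→(6, 18): d=(2,-4) top-left  bias=+0
  edge (6, 18)→(6, 24): d=(0,6) right/bottom  bias=-1
  edge (6, 24)→(4, 22): d=(-2,-2) top-left  bias=+0
    (0,9)@(1, 19): e=[-18,30,0] → .  [on edge]
    (1,10)@(3, 21): e=[-6,18,0] → .  [on edge]
    (2,10)@(5, 21): e=[2,6,4] → X
    (3,10)@(7, 21): e=[10,-6,8] → .
    (2,11)@(5, 23): e=[6,6,0] → X  [on edge]
    (3,11)@(7, 23): e=[14,-6,4] → .
  covered (2 px):
    . . . . . .
    . . . . . .
    . . . . . .
    . . . . . .
    . . . . . .
    . . . . . .
    . . . . . .
    . . . . . .
    . . . . . .
    . . . . . .
    . . X . . .
    . . X . . .

Result: [6,0,6]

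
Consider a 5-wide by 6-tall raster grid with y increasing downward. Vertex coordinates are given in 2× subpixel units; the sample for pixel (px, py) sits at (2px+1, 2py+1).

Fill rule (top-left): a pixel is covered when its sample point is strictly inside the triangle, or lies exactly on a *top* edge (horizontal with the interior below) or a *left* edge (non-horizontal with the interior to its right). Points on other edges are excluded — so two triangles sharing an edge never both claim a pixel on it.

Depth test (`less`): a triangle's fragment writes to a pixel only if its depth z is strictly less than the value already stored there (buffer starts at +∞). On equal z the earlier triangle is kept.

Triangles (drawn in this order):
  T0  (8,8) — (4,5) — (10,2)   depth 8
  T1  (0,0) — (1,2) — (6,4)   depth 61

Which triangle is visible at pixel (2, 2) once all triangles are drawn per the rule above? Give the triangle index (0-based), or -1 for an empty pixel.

T0:
  2·area = 30
  edge (8, 8)→(4, 5): d=(-4,-3) top-left  bias=+0
  edge (4, 5)→(10, 2): d=(6,-3) top-left  bias=+0
  edge (10, 2)→(8, 8): d=(-2,6) right/bottom  bias=-1
    (4,1)@(9, 3): e=[23,3,4] → █
    (2,2)@(5, 5): e=[3,3,24] → █
    (3,2)@(7, 5): e=[9,9,12] → █
    (4,2)@(9, 5): e=[15,15,0] → ·  [on edge]
    (2,3)@(5, 7): e=[-5,15,20] → ·
    (3,3)@(7, 7): e=[1,21,8] → █
    (4,3)@(9, 7): e=[7,27,-4] → ·
    (3,4)@(7, 9): e=[-7,33,4] → ·
    (3,5)@(7, 11): e=[-15,45,0] → ·  [on edge]
  covered (4 px):
    · · · · ·
    · · · · █
    · · █ █ ·
    · · · █ ·
    · · · · ·
    · · · · ·
T1:
  2·area = 8  (B↔C swapped to make it positive)
  edge (0, 0)→(6, 4): d=(6,4) right/bottom  bias=-1
  edge (6, 4)→(1, 2): d=(-5,-2) top-left  bias=+0
  edge (1, 2)→(0, 0): d=(-1,-2) top-left  bias=+0
    (0,0)@(1, 1): e=[2,5,1] → █
    (1,0)@(3, 1): e=[-6,9,5] → ·
    (0,1)@(1, 3): e=[14,-5,-1] → ·
  covered (1 px):
    █ · · · ·
    · · · · ·
    · · · · ·
    · · · · ·
    · · · · ·
    · · · · ·

Z-buffer (winner per pixel, '.' = empty):
  1 . . . .
  . . . . 0
  . . 0 0 .
  . . . 0 .
  . . . . .
  . . . . .

Answer: 0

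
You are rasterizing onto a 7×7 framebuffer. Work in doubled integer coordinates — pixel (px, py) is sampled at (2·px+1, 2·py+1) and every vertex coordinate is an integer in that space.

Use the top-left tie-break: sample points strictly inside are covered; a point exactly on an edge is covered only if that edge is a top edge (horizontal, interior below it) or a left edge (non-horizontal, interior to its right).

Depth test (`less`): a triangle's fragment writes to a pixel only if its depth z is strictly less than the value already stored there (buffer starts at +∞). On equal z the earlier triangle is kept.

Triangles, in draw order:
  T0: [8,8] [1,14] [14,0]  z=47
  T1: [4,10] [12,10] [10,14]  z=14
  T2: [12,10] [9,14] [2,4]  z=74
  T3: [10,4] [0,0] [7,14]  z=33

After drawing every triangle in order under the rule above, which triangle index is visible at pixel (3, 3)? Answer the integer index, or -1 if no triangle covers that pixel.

T0:
  2·area = 20
  edge (8, 8)→(1, 14): d=(-7,6) right/bottom  bias=-1
  edge (1, 14)→(14, 0): d=(13,-14) top-left  bias=+0
  edge (14, 0)→(8, 8): d=(-6,8) right/bottom  bias=-1
  covered (0 px):
    · · · · · · ·
    · · · · · · ·
    · · · · · · ·
    · · · · · · ·
    · · · · · · ·
    · · · · · · ·
    · · · · · · ·
T1:
  2·area = 32
  edge (4, 10)→(12, 10): d=(8,0) top-left  bias=+0
  edge (12, 10)→(10, 14): d=(-2,4) right/bottom  bias=-1
  edge (10, 14)→(4, 10): d=(-6,-4) top-left  bias=+0
    (3,5)@(7, 11): e=[8,18,6] → █
    (4,5)@(9, 11): e=[8,10,14] → █
    (5,5)@(11, 11): e=[8,2,22] → █
    (6,5)@(13, 11): e=[8,-6,30] → ·
    (3,6)@(7, 13): e=[24,14,-6] → ·
    (4,6)@(9, 13): e=[24,6,2] → █
    (5,6)@(11, 13): e=[24,-2,10] → ·
  covered (4 px):
    · · · · · · ·
    · · · · · · ·
    · · · · · · ·
    · · · · · · ·
    · · · · · · ·
    · · · █ █ █ ·
    · · · · █ · ·
T2:
  2·area = 58
  edge (12, 10)→(9, 14): d=(-3,4) right/bottom  bias=-1
  edge (9, 14)→(2, 4): d=(-7,-10) top-left  bias=+0
  edge (2, 4)→(12, 10): d=(10,6) right/bottom  bias=-1
    (1,2)@(3, 5): e=[51,3,4] → █
    (2,2)@(5, 5): e=[43,23,-8] → ·
    (1,3)@(3, 7): e=[45,-11,24] → ·
    (2,3)@(5, 7): e=[37,9,12] → █
    (3,3)@(7, 7): e=[29,29,0] → ·  [on edge]
    (2,4)@(5, 9): e=[31,-5,32] → ·
    (3,4)@(7, 9): e=[23,15,20] → █
    (4,4)@(9, 9): e=[15,35,8] → █
    (5,4)@(11, 9): e=[7,55,-4] → ·
    (3,5)@(7, 11): e=[17,1,40] → █
    (5,5)@(11, 11): e=[1,41,16] → █
    (6,5)@(13, 11): e=[-7,61,4] → ·
  covered (8 px):
    · · · · · · ·
    · · · · · · ·
    · █ · · · · ·
    · · █ · · · ·
    · · · █ █ · ·
    · · · █ █ █ ·
    · · · · █ · ·
T3:
  2·area = 112  (B↔C swapped to make it positive)
  edge (10, 4)→(7, 14): d=(-3,10) right/bottom  bias=-1
  edge (7, 14)→(0, 0): d=(-7,-14) top-left  bias=+0
  edge (0, 0)→(10, 4): d=(10,4) right/bottom  bias=-1
    (0,0)@(1, 1): e=[99,7,6] → █
    (1,0)@(3, 1): e=[79,35,-2] → ·
    (0,1)@(1, 3): e=[93,-7,26] → ·
    (1,1)@(3, 3): e=[73,21,18] → █
    (2,1)@(5, 3): e=[53,49,10] → █
    (3,1)@(7, 3): e=[33,77,2] → █
    (4,1)@(9, 3): e=[13,105,-6] → ·
    (1,2)@(3, 5): e=[67,7,38] → █
    (4,2)@(9, 5): e=[7,91,14] → █
    (5,2)@(11, 5): e=[-13,119,6] → ·
    (1,3)@(3, 7): e=[61,-7,58] → ·
    (2,3)@(5, 7): e=[41,21,50] → █
  covered (15 px):
    █ · · · · · ·
    · █ █ █ · · ·
    · █ █ █ █ · ·
    · · █ █ █ · ·
    · · █ █ · · ·
    · · · █ · · ·
    · · · █ · · ·

Z-buffer (winner per pixel, '.' = empty):
  3 . . . . . .
  . 3 3 3 . . .
  . 3 3 3 3 . .
  . . 3 3 3 . .
  . . 3 3 2 . .
  . . . 1 1 1 .
  . . . 3 1 . .

Final: 3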